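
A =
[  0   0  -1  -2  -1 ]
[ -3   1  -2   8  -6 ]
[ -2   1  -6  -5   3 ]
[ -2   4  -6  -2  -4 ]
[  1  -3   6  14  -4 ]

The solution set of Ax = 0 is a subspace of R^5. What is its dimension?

0

Row reduce to echelon form.
Swap R1 ↔ R2
R3 ← R3 − (2/3)·R1: [0, 1/3, -14/3, -31/3, 7]
R4 ← R4 − (2/3)·R1: [0, 10/3, -14/3, -22/3, 0]
R5 ← R5 + (1/3)·R1: [0, -8/3, 16/3, 50/3, -6]
Swap R2 ↔ R3
R4 ← R4 − (10)·R2: [0, 0, 42, 96, -70]
R5 ← R5 + (8)·R2: [0, 0, -32, -66, 50]
R4 ← R4 + (42)·R3: [0, 0, 0, 12, -112]
R5 ← R5 − (32)·R3: [0, 0, 0, -2, 82]
R5 ← R5 + (1/6)·R4: [0, 0, 0, 0, 190/3]
5 nonzero rows, so rank(A) = 5.
A has 5 columns; by rank–nullity, nullity = 5 − 5 = 0.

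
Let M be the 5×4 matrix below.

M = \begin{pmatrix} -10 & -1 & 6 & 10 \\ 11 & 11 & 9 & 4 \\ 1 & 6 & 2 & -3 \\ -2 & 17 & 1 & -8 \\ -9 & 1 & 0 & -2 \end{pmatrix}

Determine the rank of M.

4

Row reduce to echelon form.
R2 ← R2 + (11/10)·R1: [0, 99/10, 78/5, 15]
R3 ← R3 + (1/10)·R1: [0, 59/10, 13/5, -2]
R4 ← R4 − (1/5)·R1: [0, 86/5, -1/5, -10]
R5 ← R5 − (9/10)·R1: [0, 19/10, -27/5, -11]
R3 ← R3 − (59/99)·R2: [0, 0, -221/33, -361/33]
R4 ← R4 − (172/99)·R2: [0, 0, -901/33, -1190/33]
R5 ← R5 − (19/99)·R2: [0, 0, -277/33, -458/33]
R4 ← R4 − (53/13)·R3: [0, 0, 0, 111/13]
R5 ← R5 − (277/221)·R3: [0, 0, 0, -37/221]
R5 ← R5 + (1/51)·R4: [0, 0, 0, 0]
Echelon form has 4 nonzero rows, so rank(M) = 4.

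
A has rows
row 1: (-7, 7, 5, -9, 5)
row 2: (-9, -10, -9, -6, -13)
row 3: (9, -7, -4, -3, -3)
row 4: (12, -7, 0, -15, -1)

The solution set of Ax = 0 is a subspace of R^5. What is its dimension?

1

Row reduce to echelon form.
R2 ← R2 − (9/7)·R1: [0, -19, -108/7, 39/7, -136/7]
R3 ← R3 + (9/7)·R1: [0, 2, 17/7, -102/7, 24/7]
R4 ← R4 + (12/7)·R1: [0, 5, 60/7, -213/7, 53/7]
R3 ← R3 + (2/19)·R2: [0, 0, 107/133, -1860/133, 184/133]
R4 ← R4 + (5/19)·R2: [0, 0, 600/133, -3852/133, 327/133]
R4 ← R4 − (600/107)·R3: [0, 0, 0, 5292/107, -567/107]
4 nonzero rows, so rank(A) = 4.
A has 5 columns; by rank–nullity, nullity = 5 − 4 = 1.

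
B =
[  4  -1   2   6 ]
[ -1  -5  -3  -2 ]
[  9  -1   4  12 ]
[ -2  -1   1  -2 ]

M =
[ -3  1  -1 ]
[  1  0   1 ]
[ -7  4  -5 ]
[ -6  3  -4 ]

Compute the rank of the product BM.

First compute BM:
[[-63,  30, -39],
 [ 31, -19,  19],
 [-128,  61, -78],
 [ 10,  -4,   4]]
Now row reduce the product.
R2 ← R2 + (31/63)·R1: [0, -89/21, -4/21]
R3 ← R3 − (128/63)·R1: [0, 1/21, 26/21]
R4 ← R4 + (10/63)·R1: [0, 16/21, -46/21]
R3 ← R3 + (1/89)·R2: [0, 0, 110/89]
R4 ← R4 + (16/89)·R2: [0, 0, -198/89]
R4 ← R4 + (9/5)·R3: [0, 0, 0]
3 nonzero rows, so rank(BM) = 3.

3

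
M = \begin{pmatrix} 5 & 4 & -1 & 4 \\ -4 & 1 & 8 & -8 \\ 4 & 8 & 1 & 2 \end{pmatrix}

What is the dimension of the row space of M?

Row reduce to echelon form.
R2 ← R2 + (4/5)·R1: [0, 21/5, 36/5, -24/5]
R3 ← R3 − (4/5)·R1: [0, 24/5, 9/5, -6/5]
R3 ← R3 − (8/7)·R2: [0, 0, -45/7, 30/7]
Echelon form has 3 nonzero rows, so rank(M) = 3.
The row space has dimension equal to the rank: 3.

3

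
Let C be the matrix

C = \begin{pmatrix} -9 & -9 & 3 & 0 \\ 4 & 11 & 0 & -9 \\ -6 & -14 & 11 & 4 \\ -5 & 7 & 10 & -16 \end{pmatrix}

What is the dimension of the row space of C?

Row reduce to echelon form.
R2 ← R2 + (4/9)·R1: [0, 7, 4/3, -9]
R3 ← R3 − (2/3)·R1: [0, -8, 9, 4]
R4 ← R4 − (5/9)·R1: [0, 12, 25/3, -16]
R3 ← R3 + (8/7)·R2: [0, 0, 221/21, -44/7]
R4 ← R4 − (12/7)·R2: [0, 0, 127/21, -4/7]
R4 ← R4 − (127/221)·R3: [0, 0, 0, 672/221]
Echelon form has 4 nonzero rows, so rank(C) = 4.
The row space has dimension equal to the rank: 4.

4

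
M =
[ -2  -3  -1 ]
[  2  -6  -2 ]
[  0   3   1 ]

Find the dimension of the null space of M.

1

Row reduce to echelon form.
R2 ← R2 + R1: [0, -9, -3]
R3 ← R3 + (1/3)·R2: [0, 0, 0]
2 nonzero rows, so rank(M) = 2.
M has 3 columns; by rank–nullity, nullity = 3 − 2 = 1.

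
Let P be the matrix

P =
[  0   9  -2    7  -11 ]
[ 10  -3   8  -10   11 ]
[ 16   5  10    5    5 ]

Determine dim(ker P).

Row reduce to echelon form.
Swap R1 ↔ R2
R3 ← R3 − (8/5)·R1: [0, 49/5, -14/5, 21, -63/5]
R3 ← R3 − (49/45)·R2: [0, 0, -28/45, 602/45, -28/45]
3 nonzero rows, so rank(P) = 3.
P has 5 columns; by rank–nullity, nullity = 5 − 3 = 2.

2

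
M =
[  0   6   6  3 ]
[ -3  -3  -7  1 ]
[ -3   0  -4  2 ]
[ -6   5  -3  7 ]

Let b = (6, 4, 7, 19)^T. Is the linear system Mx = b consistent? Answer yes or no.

Row reduce the augmented matrix [M | b].
Swap R1 ↔ R2
R3 ← R3 − R1: [0, 3, 3, 1, 3]
R4 ← R4 − (2)·R1: [0, 11, 11, 5, 11]
R3 ← R3 − (1/2)·R2: [0, 0, 0, -1/2, 0]
R4 ← R4 − (11/6)·R2: [0, 0, 0, -1/2, 0]
R4 ← R4 − R3: [0, 0, 0, 0, 0]
The echelon form has 3 nonzero rows, and every pivot lies in the first 4 columns, so rank(M) = rank([M|b]) = 3.
The system is consistent.

yes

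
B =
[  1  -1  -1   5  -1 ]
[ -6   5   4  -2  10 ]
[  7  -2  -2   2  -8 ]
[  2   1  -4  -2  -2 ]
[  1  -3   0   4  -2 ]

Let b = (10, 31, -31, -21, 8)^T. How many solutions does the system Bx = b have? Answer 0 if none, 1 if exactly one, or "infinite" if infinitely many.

1

Row reduce the augmented matrix [B | b].
R2 ← R2 + (6)·R1: [0, -1, -2, 28, 4, 91]
R3 ← R3 − (7)·R1: [0, 5, 5, -33, -1, -101]
R4 ← R4 − (2)·R1: [0, 3, -2, -12, 0, -41]
R5 ← R5 − R1: [0, -2, 1, -1, -1, -2]
R3 ← R3 + (5)·R2: [0, 0, -5, 107, 19, 354]
R4 ← R4 + (3)·R2: [0, 0, -8, 72, 12, 232]
R5 ← R5 − (2)·R2: [0, 0, 5, -57, -9, -184]
R4 ← R4 − (8/5)·R3: [0, 0, 0, -496/5, -92/5, -1672/5]
R5 ← R5 + R3: [0, 0, 0, 50, 10, 170]
R5 ← R5 + (125/248)·R4: [0, 0, 0, 0, 45/62, 45/31]
The echelon form has 5 nonzero rows, and every pivot lies in the first 5 columns, so rank(B) = rank([B|b]) = 5.
The system is consistent.
rank = 5 = number of unknowns, so the solution is unique.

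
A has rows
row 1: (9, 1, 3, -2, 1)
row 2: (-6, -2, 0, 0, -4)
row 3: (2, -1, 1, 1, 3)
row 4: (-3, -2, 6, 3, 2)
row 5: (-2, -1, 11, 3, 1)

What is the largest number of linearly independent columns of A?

Row reduce to echelon form.
R2 ← R2 + (2/3)·R1: [0, -4/3, 2, -4/3, -10/3]
R3 ← R3 − (2/9)·R1: [0, -11/9, 1/3, 13/9, 25/9]
R4 ← R4 + (1/3)·R1: [0, -5/3, 7, 7/3, 7/3]
R5 ← R5 + (2/9)·R1: [0, -7/9, 35/3, 23/9, 11/9]
R3 ← R3 − (11/12)·R2: [0, 0, -3/2, 8/3, 35/6]
R4 ← R4 − (5/4)·R2: [0, 0, 9/2, 4, 13/2]
R5 ← R5 − (7/12)·R2: [0, 0, 21/2, 10/3, 19/6]
R4 ← R4 + (3)·R3: [0, 0, 0, 12, 24]
R5 ← R5 + (7)·R3: [0, 0, 0, 22, 44]
R5 ← R5 − (11/6)·R4: [0, 0, 0, 0, 0]
Echelon form has 4 nonzero rows, so rank(A) = 4.
The rank gives the maximum number of linearly independent columns: 4.

4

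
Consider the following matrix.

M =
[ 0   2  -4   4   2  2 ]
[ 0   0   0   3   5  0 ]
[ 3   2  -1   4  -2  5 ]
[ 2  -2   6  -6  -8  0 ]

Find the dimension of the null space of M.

Row reduce to echelon form.
Swap R1 ↔ R3
R4 ← R4 − (2/3)·R1: [0, -10/3, 20/3, -26/3, -20/3, -10/3]
Swap R2 ↔ R3
R4 ← R4 + (5/3)·R2: [0, 0, 0, -2, -10/3, 0]
R4 ← R4 + (2/3)·R3: [0, 0, 0, 0, 0, 0]
3 nonzero rows, so rank(M) = 3.
M has 6 columns; by rank–nullity, nullity = 6 − 3 = 3.

3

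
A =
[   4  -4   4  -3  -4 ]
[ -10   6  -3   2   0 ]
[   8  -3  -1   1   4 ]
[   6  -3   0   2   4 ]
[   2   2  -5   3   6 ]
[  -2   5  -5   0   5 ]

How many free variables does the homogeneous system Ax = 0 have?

Row reduce to echelon form.
R2 ← R2 + (5/2)·R1: [0, -4, 7, -11/2, -10]
R3 ← R3 − (2)·R1: [0, 5, -9, 7, 12]
R4 ← R4 − (3/2)·R1: [0, 3, -6, 13/2, 10]
R5 ← R5 − (1/2)·R1: [0, 4, -7, 9/2, 8]
R6 ← R6 + (1/2)·R1: [0, 3, -3, -3/2, 3]
R3 ← R3 + (5/4)·R2: [0, 0, -1/4, 1/8, -1/2]
R4 ← R4 + (3/4)·R2: [0, 0, -3/4, 19/8, 5/2]
R5 ← R5 + R2: [0, 0, 0, -1, -2]
R6 ← R6 + (3/4)·R2: [0, 0, 9/4, -45/8, -9/2]
R4 ← R4 − (3)·R3: [0, 0, 0, 2, 4]
R6 ← R6 + (9)·R3: [0, 0, 0, -9/2, -9]
R5 ← R5 + (1/2)·R4: [0, 0, 0, 0, 0]
R6 ← R6 + (9/4)·R4: [0, 0, 0, 0, 0]
4 nonzero rows, so rank(A) = 4.
A has 5 columns; by rank–nullity, nullity = 5 − 4 = 1.

1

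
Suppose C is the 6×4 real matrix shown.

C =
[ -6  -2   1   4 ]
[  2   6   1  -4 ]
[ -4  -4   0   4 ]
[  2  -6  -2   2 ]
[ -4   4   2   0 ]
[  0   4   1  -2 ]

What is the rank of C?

2

Row reduce to echelon form.
R2 ← R2 + (1/3)·R1: [0, 16/3, 4/3, -8/3]
R3 ← R3 − (2/3)·R1: [0, -8/3, -2/3, 4/3]
R4 ← R4 + (1/3)·R1: [0, -20/3, -5/3, 10/3]
R5 ← R5 − (2/3)·R1: [0, 16/3, 4/3, -8/3]
R3 ← R3 + (1/2)·R2: [0, 0, 0, 0]
R4 ← R4 + (5/4)·R2: [0, 0, 0, 0]
R5 ← R5 − R2: [0, 0, 0, 0]
R6 ← R6 − (3/4)·R2: [0, 0, 0, 0]
Echelon form has 2 nonzero rows, so rank(C) = 2.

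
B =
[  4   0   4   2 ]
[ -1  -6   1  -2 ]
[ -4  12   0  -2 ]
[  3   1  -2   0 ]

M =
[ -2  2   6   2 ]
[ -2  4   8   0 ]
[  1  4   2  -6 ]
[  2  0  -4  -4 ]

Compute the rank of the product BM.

2

First compute BM:
[[  0,  24,  24, -24],
 [ 11, -22, -44,   0],
 [-20,  40,  80,   0],
 [-10,   2,  22,  18]]
Now row reduce the product.
Swap R1 ↔ R2
R3 ← R3 + (20/11)·R1: [0, 0, 0, 0]
R4 ← R4 + (10/11)·R1: [0, -18, -18, 18]
R4 ← R4 + (3/4)·R2: [0, 0, 0, 0]
2 nonzero rows, so rank(BM) = 2.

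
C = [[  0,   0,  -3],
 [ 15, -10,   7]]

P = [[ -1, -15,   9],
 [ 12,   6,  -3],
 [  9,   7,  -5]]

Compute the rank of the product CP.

2

First compute CP:
[[-27, -21,  15],
 [-72, -236, 130]]
Now row reduce the product.
R2 ← R2 − (8/3)·R1: [0, -180, 90]
2 nonzero rows, so rank(CP) = 2.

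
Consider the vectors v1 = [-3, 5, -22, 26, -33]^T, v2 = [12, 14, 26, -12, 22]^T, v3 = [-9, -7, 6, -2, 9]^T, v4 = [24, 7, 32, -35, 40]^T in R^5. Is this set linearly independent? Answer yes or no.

yes

Form the matrix with these vectors as rows and row reduce.
R2 ← R2 + (4)·R1: [0, 34, -62, 92, -110]
R3 ← R3 − (3)·R1: [0, -22, 72, -80, 108]
R4 ← R4 + (8)·R1: [0, 47, -144, 173, -224]
R3 ← R3 + (11/17)·R2: [0, 0, 542/17, -348/17, 626/17]
R4 ← R4 − (47/34)·R2: [0, 0, -991/17, 779/17, -1223/17]
R4 ← R4 + (991/542)·R3: [0, 0, 0, 2275/271, -1250/271]
4 nonzero rows, so the 4 vectors span a space of dimension 4.
Since 4 = 4, the vectors are linearly independent.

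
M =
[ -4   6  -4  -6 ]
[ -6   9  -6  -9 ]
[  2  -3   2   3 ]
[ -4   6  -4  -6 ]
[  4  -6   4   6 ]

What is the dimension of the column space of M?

1

Row reduce to echelon form.
R2 ← R2 − (3/2)·R1: [0, 0, 0, 0]
R3 ← R3 + (1/2)·R1: [0, 0, 0, 0]
R4 ← R4 − R1: [0, 0, 0, 0]
R5 ← R5 + R1: [0, 0, 0, 0]
Echelon form has 1 nonzero row, so rank(M) = 1.
The column space has dimension equal to the rank: 1.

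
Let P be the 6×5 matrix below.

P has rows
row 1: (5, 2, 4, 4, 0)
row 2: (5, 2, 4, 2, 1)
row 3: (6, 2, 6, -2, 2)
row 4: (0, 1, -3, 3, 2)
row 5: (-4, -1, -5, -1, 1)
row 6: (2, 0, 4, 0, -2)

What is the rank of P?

3

Row reduce to echelon form.
R2 ← R2 − R1: [0, 0, 0, -2, 1]
R3 ← R3 − (6/5)·R1: [0, -2/5, 6/5, -34/5, 2]
R5 ← R5 + (4/5)·R1: [0, 3/5, -9/5, 11/5, 1]
R6 ← R6 − (2/5)·R1: [0, -4/5, 12/5, -8/5, -2]
Swap R2 ↔ R3
R4 ← R4 + (5/2)·R2: [0, 0, 0, -14, 7]
R5 ← R5 + (3/2)·R2: [0, 0, 0, -8, 4]
R6 ← R6 − (2)·R2: [0, 0, 0, 12, -6]
R4 ← R4 − (7)·R3: [0, 0, 0, 0, 0]
R5 ← R5 − (4)·R3: [0, 0, 0, 0, 0]
R6 ← R6 + (6)·R3: [0, 0, 0, 0, 0]
Echelon form has 3 nonzero rows, so rank(P) = 3.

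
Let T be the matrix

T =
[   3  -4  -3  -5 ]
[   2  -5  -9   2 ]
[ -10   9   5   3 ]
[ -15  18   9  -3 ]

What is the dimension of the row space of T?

Row reduce to echelon form.
R2 ← R2 − (2/3)·R1: [0, -7/3, -7, 16/3]
R3 ← R3 + (10/3)·R1: [0, -13/3, -5, -41/3]
R4 ← R4 + (5)·R1: [0, -2, -6, -28]
R3 ← R3 − (13/7)·R2: [0, 0, 8, -165/7]
R4 ← R4 − (6/7)·R2: [0, 0, 0, -228/7]
Echelon form has 4 nonzero rows, so rank(T) = 4.
The row space has dimension equal to the rank: 4.

4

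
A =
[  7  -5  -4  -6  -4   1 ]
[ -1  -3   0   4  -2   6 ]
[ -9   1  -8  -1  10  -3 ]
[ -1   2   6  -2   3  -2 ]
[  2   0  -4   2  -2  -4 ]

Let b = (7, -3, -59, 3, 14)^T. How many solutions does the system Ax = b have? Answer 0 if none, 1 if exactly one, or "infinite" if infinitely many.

Row reduce the augmented matrix [A | b].
R2 ← R2 + (1/7)·R1: [0, -26/7, -4/7, 22/7, -18/7, 43/7, -2]
R3 ← R3 + (9/7)·R1: [0, -38/7, -92/7, -61/7, 34/7, -12/7, -50]
R4 ← R4 + (1/7)·R1: [0, 9/7, 38/7, -20/7, 17/7, -13/7, 4]
R5 ← R5 − (2/7)·R1: [0, 10/7, -20/7, 26/7, -6/7, -30/7, 12]
R3 ← R3 − (19/13)·R2: [0, 0, -160/13, -173/13, 112/13, -139/13, -612/13]
R4 ← R4 + (9/26)·R2: [0, 0, 68/13, -23/13, 20/13, 7/26, 43/13]
R5 ← R5 + (5/13)·R2: [0, 0, -40/13, 64/13, -24/13, -25/13, 146/13]
R4 ← R4 + (17/40)·R3: [0, 0, 0, -297/40, 26/5, -171/40, -167/10]
R5 ← R5 − (1/4)·R3: [0, 0, 0, 33/4, -4, 3/4, 23]
R5 ← R5 + (10/9)·R4: [0, 0, 0, 0, 16/9, -4, 40/9]
The echelon form has 5 nonzero rows, and every pivot lies in the first 6 columns, so rank(A) = rank([A|b]) = 5.
The system is consistent.
rank = 5 < 6 unknowns, so there are infinitely many solutions.

infinite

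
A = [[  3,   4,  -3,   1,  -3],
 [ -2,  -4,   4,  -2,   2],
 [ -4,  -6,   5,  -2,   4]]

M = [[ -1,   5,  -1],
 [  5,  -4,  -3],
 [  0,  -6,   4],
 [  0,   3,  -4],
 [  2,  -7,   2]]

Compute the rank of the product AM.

2

First compute AM:
[[ 11,  41, -37],
 [-14, -38,  42],
 [-18, -60,  58]]
Now row reduce the product.
R2 ← R2 + (14/11)·R1: [0, 156/11, -56/11]
R3 ← R3 + (18/11)·R1: [0, 78/11, -28/11]
R3 ← R3 − (1/2)·R2: [0, 0, 0]
2 nonzero rows, so rank(AM) = 2.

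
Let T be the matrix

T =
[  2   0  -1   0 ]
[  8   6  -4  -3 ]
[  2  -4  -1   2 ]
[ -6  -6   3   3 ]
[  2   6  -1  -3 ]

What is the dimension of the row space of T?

2

Row reduce to echelon form.
R2 ← R2 − (4)·R1: [0, 6, 0, -3]
R3 ← R3 − R1: [0, -4, 0, 2]
R4 ← R4 + (3)·R1: [0, -6, 0, 3]
R5 ← R5 − R1: [0, 6, 0, -3]
R3 ← R3 + (2/3)·R2: [0, 0, 0, 0]
R4 ← R4 + R2: [0, 0, 0, 0]
R5 ← R5 − R2: [0, 0, 0, 0]
Echelon form has 2 nonzero rows, so rank(T) = 2.
The row space has dimension equal to the rank: 2.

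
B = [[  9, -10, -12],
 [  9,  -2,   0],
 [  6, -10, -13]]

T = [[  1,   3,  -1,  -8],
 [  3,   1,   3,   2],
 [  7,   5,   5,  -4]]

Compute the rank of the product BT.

2

First compute BT:
[[-105, -43, -99, -44],
 [  3,  25, -15, -76],
 [-115, -57, -101, -16]]
Now row reduce the product.
R2 ← R2 + (1/35)·R1: [0, 832/35, -624/35, -2704/35]
R3 ← R3 − (23/21)·R1: [0, -208/21, 52/7, 676/21]
R3 ← R3 + (5/12)·R2: [0, 0, 0, 0]
2 nonzero rows, so rank(BT) = 2.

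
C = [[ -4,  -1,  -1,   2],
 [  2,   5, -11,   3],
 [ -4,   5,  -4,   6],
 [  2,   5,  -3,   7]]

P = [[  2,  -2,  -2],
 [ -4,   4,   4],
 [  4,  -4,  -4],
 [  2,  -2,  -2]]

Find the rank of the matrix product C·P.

First compute CP:
[[ -4,   4,   4],
 [-54,  54,  54],
 [-32,  32,  32],
 [-14,  14,  14]]
Now row reduce the product.
R2 ← R2 − (27/2)·R1: [0, 0, 0]
R3 ← R3 − (8)·R1: [0, 0, 0]
R4 ← R4 − (7/2)·R1: [0, 0, 0]
1 nonzero row, so rank(CP) = 1.

1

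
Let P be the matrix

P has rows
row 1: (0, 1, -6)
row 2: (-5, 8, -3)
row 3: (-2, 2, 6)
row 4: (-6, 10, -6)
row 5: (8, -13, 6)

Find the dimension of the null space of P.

Row reduce to echelon form.
Swap R1 ↔ R2
R3 ← R3 − (2/5)·R1: [0, -6/5, 36/5]
R4 ← R4 − (6/5)·R1: [0, 2/5, -12/5]
R5 ← R5 + (8/5)·R1: [0, -1/5, 6/5]
R3 ← R3 + (6/5)·R2: [0, 0, 0]
R4 ← R4 − (2/5)·R2: [0, 0, 0]
R5 ← R5 + (1/5)·R2: [0, 0, 0]
2 nonzero rows, so rank(P) = 2.
P has 3 columns; by rank–nullity, nullity = 3 − 2 = 1.

1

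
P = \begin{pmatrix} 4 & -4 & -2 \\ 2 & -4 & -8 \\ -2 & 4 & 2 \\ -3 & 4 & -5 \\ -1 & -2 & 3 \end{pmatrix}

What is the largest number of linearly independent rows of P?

Row reduce to echelon form.
R2 ← R2 − (1/2)·R1: [0, -2, -7]
R3 ← R3 + (1/2)·R1: [0, 2, 1]
R4 ← R4 + (3/4)·R1: [0, 1, -13/2]
R5 ← R5 + (1/4)·R1: [0, -3, 5/2]
R3 ← R3 + R2: [0, 0, -6]
R4 ← R4 + (1/2)·R2: [0, 0, -10]
R5 ← R5 − (3/2)·R2: [0, 0, 13]
R4 ← R4 − (5/3)·R3: [0, 0, 0]
R5 ← R5 + (13/6)·R3: [0, 0, 0]
Echelon form has 3 nonzero rows, so rank(P) = 3.
The rank gives the maximum number of linearly independent rows: 3.

3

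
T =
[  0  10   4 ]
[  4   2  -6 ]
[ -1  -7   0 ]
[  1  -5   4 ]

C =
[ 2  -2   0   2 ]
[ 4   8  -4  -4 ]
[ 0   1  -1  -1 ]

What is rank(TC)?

3

First compute TC:
[[ 40,  84, -44, -44],
 [ 16,   2,  -2,   6],
 [-30, -54,  28,  26],
 [-18, -38,  16,  18]]
Now row reduce the product.
R2 ← R2 − (2/5)·R1: [0, -158/5, 78/5, 118/5]
R3 ← R3 + (3/4)·R1: [0, 9, -5, -7]
R4 ← R4 + (9/20)·R1: [0, -1/5, -19/5, -9/5]
R3 ← R3 + (45/158)·R2: [0, 0, -44/79, -22/79]
R4 ← R4 − (1/158)·R2: [0, 0, -308/79, -154/79]
R4 ← R4 − (7)·R3: [0, 0, 0, 0]
3 nonzero rows, so rank(TC) = 3.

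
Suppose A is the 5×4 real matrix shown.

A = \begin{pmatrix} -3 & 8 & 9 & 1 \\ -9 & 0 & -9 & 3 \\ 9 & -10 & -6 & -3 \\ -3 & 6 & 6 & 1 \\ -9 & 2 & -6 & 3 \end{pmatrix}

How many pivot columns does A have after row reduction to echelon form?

2

Row reduce to echelon form.
R2 ← R2 − (3)·R1: [0, -24, -36, 0]
R3 ← R3 + (3)·R1: [0, 14, 21, 0]
R4 ← R4 − R1: [0, -2, -3, 0]
R5 ← R5 − (3)·R1: [0, -22, -33, 0]
R3 ← R3 + (7/12)·R2: [0, 0, 0, 0]
R4 ← R4 − (1/12)·R2: [0, 0, 0, 0]
R5 ← R5 − (11/12)·R2: [0, 0, 0, 0]
Echelon form has 2 nonzero rows, so rank(A) = 2.
Each nonzero row contributes one pivot column: 2 pivot columns.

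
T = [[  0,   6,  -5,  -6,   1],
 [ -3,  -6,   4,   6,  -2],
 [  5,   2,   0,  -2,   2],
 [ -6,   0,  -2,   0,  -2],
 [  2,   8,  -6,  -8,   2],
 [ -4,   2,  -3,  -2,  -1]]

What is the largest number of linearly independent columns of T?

Row reduce to echelon form.
Swap R1 ↔ R2
R3 ← R3 + (5/3)·R1: [0, -8, 20/3, 8, -4/3]
R4 ← R4 − (2)·R1: [0, 12, -10, -12, 2]
R5 ← R5 + (2/3)·R1: [0, 4, -10/3, -4, 2/3]
R6 ← R6 − (4/3)·R1: [0, 10, -25/3, -10, 5/3]
R3 ← R3 + (4/3)·R2: [0, 0, 0, 0, 0]
R4 ← R4 − (2)·R2: [0, 0, 0, 0, 0]
R5 ← R5 − (2/3)·R2: [0, 0, 0, 0, 0]
R6 ← R6 − (5/3)·R2: [0, 0, 0, 0, 0]
Echelon form has 2 nonzero rows, so rank(T) = 2.
The rank gives the maximum number of linearly independent columns: 2.

2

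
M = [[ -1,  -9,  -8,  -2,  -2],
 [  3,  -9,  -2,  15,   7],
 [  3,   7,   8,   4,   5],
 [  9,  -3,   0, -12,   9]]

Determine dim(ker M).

2

Row reduce to echelon form.
R2 ← R2 + (3)·R1: [0, -36, -26, 9, 1]
R3 ← R3 + (3)·R1: [0, -20, -16, -2, -1]
R4 ← R4 + (9)·R1: [0, -84, -72, -30, -9]
R3 ← R3 − (5/9)·R2: [0, 0, -14/9, -7, -14/9]
R4 ← R4 − (7/3)·R2: [0, 0, -34/3, -51, -34/3]
R4 ← R4 − (51/7)·R3: [0, 0, 0, 0, 0]
3 nonzero rows, so rank(M) = 3.
M has 5 columns; by rank–nullity, nullity = 5 − 3 = 2.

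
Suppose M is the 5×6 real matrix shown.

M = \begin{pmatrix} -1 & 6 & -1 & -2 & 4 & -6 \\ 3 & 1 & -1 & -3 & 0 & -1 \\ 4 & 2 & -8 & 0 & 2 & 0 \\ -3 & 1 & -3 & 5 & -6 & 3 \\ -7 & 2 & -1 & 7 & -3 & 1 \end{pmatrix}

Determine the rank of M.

4

Row reduce to echelon form.
R2 ← R2 + (3)·R1: [0, 19, -4, -9, 12, -19]
R3 ← R3 + (4)·R1: [0, 26, -12, -8, 18, -24]
R4 ← R4 − (3)·R1: [0, -17, 0, 11, -18, 21]
R5 ← R5 − (7)·R1: [0, -40, 6, 21, -31, 43]
R3 ← R3 − (26/19)·R2: [0, 0, -124/19, 82/19, 30/19, 2]
R4 ← R4 + (17/19)·R2: [0, 0, -68/19, 56/19, -138/19, 4]
R5 ← R5 + (40/19)·R2: [0, 0, -46/19, 39/19, -109/19, 3]
R4 ← R4 − (17/31)·R3: [0, 0, 0, 18/31, -252/31, 90/31]
R5 ← R5 − (23/62)·R3: [0, 0, 0, 14/31, -196/31, 70/31]
R5 ← R5 − (7/9)·R4: [0, 0, 0, 0, 0, 0]
Echelon form has 4 nonzero rows, so rank(M) = 4.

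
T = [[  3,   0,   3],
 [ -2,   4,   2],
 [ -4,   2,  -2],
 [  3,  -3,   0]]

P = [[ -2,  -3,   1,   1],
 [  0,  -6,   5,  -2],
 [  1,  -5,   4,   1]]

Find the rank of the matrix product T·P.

First compute TP:
[[ -3, -24,  15,   6],
 [  6, -28,  26,  -8],
 [  6,  10,  -2, -10],
 [ -6,   9, -12,   9]]
Now row reduce the product.
R2 ← R2 + (2)·R1: [0, -76, 56, 4]
R3 ← R3 + (2)·R1: [0, -38, 28, 2]
R4 ← R4 − (2)·R1: [0, 57, -42, -3]
R3 ← R3 − (1/2)·R2: [0, 0, 0, 0]
R4 ← R4 + (3/4)·R2: [0, 0, 0, 0]
2 nonzero rows, so rank(TP) = 2.

2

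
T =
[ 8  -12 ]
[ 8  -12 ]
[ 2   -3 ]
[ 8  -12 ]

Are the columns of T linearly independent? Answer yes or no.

Row reduce T to echelon form.
R2 ← R2 − R1: [0, 0]
R3 ← R3 − (1/4)·R1: [0, 0]
R4 ← R4 − R1: [0, 0]
1 pivot among 2 columns.
Only 1 < 2 pivot columns, so the columns are linearly dependent.

no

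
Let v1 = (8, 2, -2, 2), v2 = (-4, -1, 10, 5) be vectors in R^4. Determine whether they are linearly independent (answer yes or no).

Form the matrix with these vectors as rows and row reduce.
R2 ← R2 + (1/2)·R1: [0, 0, 9, 6]
2 nonzero rows, so the 2 vectors span a space of dimension 2.
Since 2 = 2, the vectors are linearly independent.

yes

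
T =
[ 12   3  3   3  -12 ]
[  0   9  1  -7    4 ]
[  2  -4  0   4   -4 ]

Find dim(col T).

Row reduce to echelon form.
R3 ← R3 − (1/6)·R1: [0, -9/2, -1/2, 7/2, -2]
R3 ← R3 + (1/2)·R2: [0, 0, 0, 0, 0]
Echelon form has 2 nonzero rows, so rank(T) = 2.
The column space has dimension equal to the rank: 2.

2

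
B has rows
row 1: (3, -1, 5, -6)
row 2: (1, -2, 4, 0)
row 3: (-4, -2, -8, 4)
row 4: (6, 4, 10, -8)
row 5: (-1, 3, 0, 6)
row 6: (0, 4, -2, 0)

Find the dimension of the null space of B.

1

Row reduce to echelon form.
R2 ← R2 − (1/3)·R1: [0, -5/3, 7/3, 2]
R3 ← R3 + (4/3)·R1: [0, -10/3, -4/3, -4]
R4 ← R4 − (2)·R1: [0, 6, 0, 4]
R5 ← R5 + (1/3)·R1: [0, 8/3, 5/3, 4]
R3 ← R3 − (2)·R2: [0, 0, -6, -8]
R4 ← R4 + (18/5)·R2: [0, 0, 42/5, 56/5]
R5 ← R5 + (8/5)·R2: [0, 0, 27/5, 36/5]
R6 ← R6 + (12/5)·R2: [0, 0, 18/5, 24/5]
R4 ← R4 + (7/5)·R3: [0, 0, 0, 0]
R5 ← R5 + (9/10)·R3: [0, 0, 0, 0]
R6 ← R6 + (3/5)·R3: [0, 0, 0, 0]
3 nonzero rows, so rank(B) = 3.
B has 4 columns; by rank–nullity, nullity = 4 − 3 = 1.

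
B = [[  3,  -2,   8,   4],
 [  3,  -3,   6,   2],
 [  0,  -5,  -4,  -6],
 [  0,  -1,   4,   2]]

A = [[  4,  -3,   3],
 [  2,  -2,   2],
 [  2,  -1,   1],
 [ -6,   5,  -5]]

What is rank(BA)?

First compute BA:
[[  0,   7,  -7],
 [  6,   1,  -1],
 [ 18, -16,  16],
 [ -6,   8,  -8]]
Now row reduce the product.
Swap R1 ↔ R2
R3 ← R3 − (3)·R1: [0, -19, 19]
R4 ← R4 + R1: [0, 9, -9]
R3 ← R3 + (19/7)·R2: [0, 0, 0]
R4 ← R4 − (9/7)·R2: [0, 0, 0]
2 nonzero rows, so rank(BA) = 2.

2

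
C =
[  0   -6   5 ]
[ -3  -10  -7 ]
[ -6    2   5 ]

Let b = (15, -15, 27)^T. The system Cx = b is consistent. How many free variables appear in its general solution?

0

Row reduce the augmented matrix [C | b].
Swap R1 ↔ R2
R3 ← R3 − (2)·R1: [0, 22, 19, 57]
R3 ← R3 + (11/3)·R2: [0, 0, 112/3, 112]
The echelon form has 3 nonzero rows, and every pivot lies in the first 3 columns, so rank(C) = rank([C|b]) = 3.
The system is consistent.
Free variables = (unknowns) − (rank) = 3 − 3 = 0.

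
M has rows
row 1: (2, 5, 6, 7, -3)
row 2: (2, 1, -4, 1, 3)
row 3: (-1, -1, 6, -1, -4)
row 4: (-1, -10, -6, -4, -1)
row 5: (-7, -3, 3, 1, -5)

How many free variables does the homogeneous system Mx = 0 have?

Row reduce to echelon form.
R2 ← R2 − R1: [0, -4, -10, -6, 6]
R3 ← R3 + (1/2)·R1: [0, 3/2, 9, 5/2, -11/2]
R4 ← R4 + (1/2)·R1: [0, -15/2, -3, -1/2, -5/2]
R5 ← R5 + (7/2)·R1: [0, 29/2, 24, 51/2, -31/2]
R3 ← R3 + (3/8)·R2: [0, 0, 21/4, 1/4, -13/4]
R4 ← R4 − (15/8)·R2: [0, 0, 63/4, 43/4, -55/4]
R5 ← R5 + (29/8)·R2: [0, 0, -49/4, 15/4, 25/4]
R4 ← R4 − (3)·R3: [0, 0, 0, 10, -4]
R5 ← R5 + (7/3)·R3: [0, 0, 0, 13/3, -4/3]
R5 ← R5 − (13/30)·R4: [0, 0, 0, 0, 2/5]
5 nonzero rows, so rank(M) = 5.
M has 5 columns; by rank–nullity, nullity = 5 − 5 = 0.

0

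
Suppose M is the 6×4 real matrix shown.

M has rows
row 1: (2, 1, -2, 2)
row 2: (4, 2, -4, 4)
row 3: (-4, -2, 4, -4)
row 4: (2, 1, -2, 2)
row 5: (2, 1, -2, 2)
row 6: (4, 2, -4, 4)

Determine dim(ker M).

3

Row reduce to echelon form.
R2 ← R2 − (2)·R1: [0, 0, 0, 0]
R3 ← R3 + (2)·R1: [0, 0, 0, 0]
R4 ← R4 − R1: [0, 0, 0, 0]
R5 ← R5 − R1: [0, 0, 0, 0]
R6 ← R6 − (2)·R1: [0, 0, 0, 0]
1 nonzero row, so rank(M) = 1.
M has 4 columns; by rank–nullity, nullity = 4 − 1 = 3.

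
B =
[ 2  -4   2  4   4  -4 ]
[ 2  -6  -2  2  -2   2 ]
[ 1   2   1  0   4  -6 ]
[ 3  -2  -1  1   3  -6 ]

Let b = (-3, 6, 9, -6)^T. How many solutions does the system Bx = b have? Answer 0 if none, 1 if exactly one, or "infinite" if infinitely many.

0

Row reduce the augmented matrix [B | b].
R2 ← R2 − R1: [0, -2, -4, -2, -6, 6, 9]
R3 ← R3 − (1/2)·R1: [0, 4, 0, -2, 2, -4, 21/2]
R4 ← R4 − (3/2)·R1: [0, 4, -4, -5, -3, 0, -3/2]
R3 ← R3 + (2)·R2: [0, 0, -8, -6, -10, 8, 57/2]
R4 ← R4 + (2)·R2: [0, 0, -12, -9, -15, 12, 33/2]
R4 ← R4 − (3/2)·R3: [0, 0, 0, 0, 0, 0, -105/4]
The echelon form has 4 nonzero rows; the last pivot sits in the augmented column, so rank(B) = 3 but rank([B|b]) = 4.
Since the ranks differ, the system is inconsistent.
It has no solutions.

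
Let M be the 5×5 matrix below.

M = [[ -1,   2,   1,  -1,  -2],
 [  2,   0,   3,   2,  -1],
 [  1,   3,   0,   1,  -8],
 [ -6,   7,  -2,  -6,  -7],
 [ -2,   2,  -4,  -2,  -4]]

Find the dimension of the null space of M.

2

Row reduce to echelon form.
R2 ← R2 + (2)·R1: [0, 4, 5, 0, -5]
R3 ← R3 + R1: [0, 5, 1, 0, -10]
R4 ← R4 − (6)·R1: [0, -5, -8, 0, 5]
R5 ← R5 − (2)·R1: [0, -2, -6, 0, 0]
R3 ← R3 − (5/4)·R2: [0, 0, -21/4, 0, -15/4]
R4 ← R4 + (5/4)·R2: [0, 0, -7/4, 0, -5/4]
R5 ← R5 + (1/2)·R2: [0, 0, -7/2, 0, -5/2]
R4 ← R4 − (1/3)·R3: [0, 0, 0, 0, 0]
R5 ← R5 − (2/3)·R3: [0, 0, 0, 0, 0]
3 nonzero rows, so rank(M) = 3.
M has 5 columns; by rank–nullity, nullity = 5 − 3 = 2.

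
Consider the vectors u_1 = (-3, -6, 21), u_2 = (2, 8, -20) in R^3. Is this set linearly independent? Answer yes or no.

yes

Form the matrix with these vectors as rows and row reduce.
R2 ← R2 + (2/3)·R1: [0, 4, -6]
2 nonzero rows, so the 2 vectors span a space of dimension 2.
Since 2 = 2, the vectors are linearly independent.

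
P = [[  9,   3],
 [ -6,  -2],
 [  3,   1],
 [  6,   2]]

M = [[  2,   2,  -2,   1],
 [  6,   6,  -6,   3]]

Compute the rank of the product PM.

1

First compute PM:
[[ 36,  36, -36,  18],
 [-24, -24,  24, -12],
 [ 12,  12, -12,   6],
 [ 24,  24, -24,  12]]
Now row reduce the product.
R2 ← R2 + (2/3)·R1: [0, 0, 0, 0]
R3 ← R3 − (1/3)·R1: [0, 0, 0, 0]
R4 ← R4 − (2/3)·R1: [0, 0, 0, 0]
1 nonzero row, so rank(PM) = 1.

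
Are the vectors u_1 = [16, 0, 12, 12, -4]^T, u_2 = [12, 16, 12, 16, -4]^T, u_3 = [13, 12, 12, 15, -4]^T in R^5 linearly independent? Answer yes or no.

Form the matrix with these vectors as rows and row reduce.
R2 ← R2 − (3/4)·R1: [0, 16, 3, 7, -1]
R3 ← R3 − (13/16)·R1: [0, 12, 9/4, 21/4, -3/4]
R3 ← R3 − (3/4)·R2: [0, 0, 0, 0, 0]
2 nonzero rows, so the 3 vectors span a space of dimension 2.
Since 2 < 3, the vectors are linearly dependent.

no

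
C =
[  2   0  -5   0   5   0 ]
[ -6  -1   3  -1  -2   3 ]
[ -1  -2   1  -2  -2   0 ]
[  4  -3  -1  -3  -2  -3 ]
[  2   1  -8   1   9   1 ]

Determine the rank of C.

3

Row reduce to echelon form.
R2 ← R2 + (3)·R1: [0, -1, -12, -1, 13, 3]
R3 ← R3 + (1/2)·R1: [0, -2, -3/2, -2, 1/2, 0]
R4 ← R4 − (2)·R1: [0, -3, 9, -3, -12, -3]
R5 ← R5 − R1: [0, 1, -3, 1, 4, 1]
R3 ← R3 − (2)·R2: [0, 0, 45/2, 0, -51/2, -6]
R4 ← R4 − (3)·R2: [0, 0, 45, 0, -51, -12]
R5 ← R5 + R2: [0, 0, -15, 0, 17, 4]
R4 ← R4 − (2)·R3: [0, 0, 0, 0, 0, 0]
R5 ← R5 + (2/3)·R3: [0, 0, 0, 0, 0, 0]
Echelon form has 3 nonzero rows, so rank(C) = 3.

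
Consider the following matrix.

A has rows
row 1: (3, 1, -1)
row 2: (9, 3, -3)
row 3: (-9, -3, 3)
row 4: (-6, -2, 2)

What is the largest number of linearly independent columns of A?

1

Row reduce to echelon form.
R2 ← R2 − (3)·R1: [0, 0, 0]
R3 ← R3 + (3)·R1: [0, 0, 0]
R4 ← R4 + (2)·R1: [0, 0, 0]
Echelon form has 1 nonzero row, so rank(A) = 1.
The rank gives the maximum number of linearly independent columns: 1.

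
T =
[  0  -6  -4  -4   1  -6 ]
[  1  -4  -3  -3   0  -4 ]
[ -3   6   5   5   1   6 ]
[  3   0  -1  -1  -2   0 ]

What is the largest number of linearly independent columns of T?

2

Row reduce to echelon form.
Swap R1 ↔ R2
R3 ← R3 + (3)·R1: [0, -6, -4, -4, 1, -6]
R4 ← R4 − (3)·R1: [0, 12, 8, 8, -2, 12]
R3 ← R3 − R2: [0, 0, 0, 0, 0, 0]
R4 ← R4 + (2)·R2: [0, 0, 0, 0, 0, 0]
Echelon form has 2 nonzero rows, so rank(T) = 2.
The rank gives the maximum number of linearly independent columns: 2.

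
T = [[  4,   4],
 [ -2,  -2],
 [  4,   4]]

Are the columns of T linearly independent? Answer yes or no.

no

Row reduce T to echelon form.
R2 ← R2 + (1/2)·R1: [0, 0]
R3 ← R3 − R1: [0, 0]
1 pivot among 2 columns.
Only 1 < 2 pivot columns, so the columns are linearly dependent.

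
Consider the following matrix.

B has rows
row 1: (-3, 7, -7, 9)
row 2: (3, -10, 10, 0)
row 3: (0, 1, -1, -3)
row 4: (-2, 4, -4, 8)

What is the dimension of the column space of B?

2

Row reduce to echelon form.
R2 ← R2 + R1: [0, -3, 3, 9]
R4 ← R4 − (2/3)·R1: [0, -2/3, 2/3, 2]
R3 ← R3 + (1/3)·R2: [0, 0, 0, 0]
R4 ← R4 − (2/9)·R2: [0, 0, 0, 0]
Echelon form has 2 nonzero rows, so rank(B) = 2.
The column space has dimension equal to the rank: 2.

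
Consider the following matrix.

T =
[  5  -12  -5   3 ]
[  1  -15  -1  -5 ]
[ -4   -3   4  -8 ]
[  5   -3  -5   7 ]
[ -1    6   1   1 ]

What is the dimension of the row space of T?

2

Row reduce to echelon form.
R2 ← R2 − (1/5)·R1: [0, -63/5, 0, -28/5]
R3 ← R3 + (4/5)·R1: [0, -63/5, 0, -28/5]
R4 ← R4 − R1: [0, 9, 0, 4]
R5 ← R5 + (1/5)·R1: [0, 18/5, 0, 8/5]
R3 ← R3 − R2: [0, 0, 0, 0]
R4 ← R4 + (5/7)·R2: [0, 0, 0, 0]
R5 ← R5 + (2/7)·R2: [0, 0, 0, 0]
Echelon form has 2 nonzero rows, so rank(T) = 2.
The row space has dimension equal to the rank: 2.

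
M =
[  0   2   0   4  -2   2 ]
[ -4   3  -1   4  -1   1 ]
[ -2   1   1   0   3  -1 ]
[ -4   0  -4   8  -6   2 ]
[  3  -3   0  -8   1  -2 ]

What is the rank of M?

Row reduce to echelon form.
Swap R1 ↔ R2
R3 ← R3 − (1/2)·R1: [0, -1/2, 3/2, -2, 7/2, -3/2]
R4 ← R4 − R1: [0, -3, -3, 4, -5, 1]
R5 ← R5 + (3/4)·R1: [0, -3/4, -3/4, -5, 1/4, -5/4]
R3 ← R3 + (1/4)·R2: [0, 0, 3/2, -1, 3, -1]
R4 ← R4 + (3/2)·R2: [0, 0, -3, 10, -8, 4]
R5 ← R5 + (3/8)·R2: [0, 0, -3/4, -7/2, -1/2, -1/2]
R4 ← R4 + (2)·R3: [0, 0, 0, 8, -2, 2]
R5 ← R5 + (1/2)·R3: [0, 0, 0, -4, 1, -1]
R5 ← R5 + (1/2)·R4: [0, 0, 0, 0, 0, 0]
Echelon form has 4 nonzero rows, so rank(M) = 4.

4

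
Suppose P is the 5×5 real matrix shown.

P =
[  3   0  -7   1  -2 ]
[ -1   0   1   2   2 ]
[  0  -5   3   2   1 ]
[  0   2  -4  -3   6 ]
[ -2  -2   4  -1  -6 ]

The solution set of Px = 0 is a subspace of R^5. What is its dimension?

0

Row reduce to echelon form.
R2 ← R2 + (1/3)·R1: [0, 0, -4/3, 7/3, 4/3]
R5 ← R5 + (2/3)·R1: [0, -2, -2/3, -1/3, -22/3]
Swap R2 ↔ R3
R4 ← R4 + (2/5)·R2: [0, 0, -14/5, -11/5, 32/5]
R5 ← R5 − (2/5)·R2: [0, 0, -28/15, -17/15, -116/15]
R4 ← R4 − (21/10)·R3: [0, 0, 0, -71/10, 18/5]
R5 ← R5 − (7/5)·R3: [0, 0, 0, -22/5, -48/5]
R5 ← R5 − (44/71)·R4: [0, 0, 0, 0, -840/71]
5 nonzero rows, so rank(P) = 5.
P has 5 columns; by rank–nullity, nullity = 5 − 5 = 0.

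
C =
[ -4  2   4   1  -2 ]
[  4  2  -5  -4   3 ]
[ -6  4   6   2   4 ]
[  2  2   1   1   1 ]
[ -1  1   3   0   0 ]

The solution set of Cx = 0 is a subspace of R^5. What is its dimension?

0

Row reduce to echelon form.
R2 ← R2 + R1: [0, 4, -1, -3, 1]
R3 ← R3 − (3/2)·R1: [0, 1, 0, 1/2, 7]
R4 ← R4 + (1/2)·R1: [0, 3, 3, 3/2, 0]
R5 ← R5 − (1/4)·R1: [0, 1/2, 2, -1/4, 1/2]
R3 ← R3 − (1/4)·R2: [0, 0, 1/4, 5/4, 27/4]
R4 ← R4 − (3/4)·R2: [0, 0, 15/4, 15/4, -3/4]
R5 ← R5 − (1/8)·R2: [0, 0, 17/8, 1/8, 3/8]
R4 ← R4 − (15)·R3: [0, 0, 0, -15, -102]
R5 ← R5 − (17/2)·R3: [0, 0, 0, -21/2, -57]
R5 ← R5 − (7/10)·R4: [0, 0, 0, 0, 72/5]
5 nonzero rows, so rank(C) = 5.
C has 5 columns; by rank–nullity, nullity = 5 − 5 = 0.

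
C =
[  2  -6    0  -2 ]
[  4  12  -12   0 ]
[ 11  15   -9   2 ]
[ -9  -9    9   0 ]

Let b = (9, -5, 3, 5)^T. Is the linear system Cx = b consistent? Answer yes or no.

no

Row reduce the augmented matrix [C | b].
R2 ← R2 − (2)·R1: [0, 24, -12, 4, -23]
R3 ← R3 − (11/2)·R1: [0, 48, -9, 13, -93/2]
R4 ← R4 + (9/2)·R1: [0, -36, 9, -9, 91/2]
R3 ← R3 − (2)·R2: [0, 0, 15, 5, -1/2]
R4 ← R4 + (3/2)·R2: [0, 0, -9, -3, 11]
R4 ← R4 + (3/5)·R3: [0, 0, 0, 0, 107/10]
The echelon form has 4 nonzero rows; the last pivot sits in the augmented column, so rank(C) = 3 but rank([C|b]) = 4.
Since the ranks differ, the system is inconsistent.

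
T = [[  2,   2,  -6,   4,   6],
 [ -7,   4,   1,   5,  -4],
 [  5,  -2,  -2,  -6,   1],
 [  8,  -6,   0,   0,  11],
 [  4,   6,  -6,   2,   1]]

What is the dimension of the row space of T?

Row reduce to echelon form.
R2 ← R2 + (7/2)·R1: [0, 11, -20, 19, 17]
R3 ← R3 − (5/2)·R1: [0, -7, 13, -16, -14]
R4 ← R4 − (4)·R1: [0, -14, 24, -16, -13]
R5 ← R5 − (2)·R1: [0, 2, 6, -6, -11]
R3 ← R3 + (7/11)·R2: [0, 0, 3/11, -43/11, -35/11]
R4 ← R4 + (14/11)·R2: [0, 0, -16/11, 90/11, 95/11]
R5 ← R5 − (2/11)·R2: [0, 0, 106/11, -104/11, -155/11]
R4 ← R4 + (16/3)·R3: [0, 0, 0, -38/3, -25/3]
R5 ← R5 − (106/3)·R3: [0, 0, 0, 386/3, 295/3]
R5 ← R5 + (193/19)·R4: [0, 0, 0, 0, 260/19]
Echelon form has 5 nonzero rows, so rank(T) = 5.
The row space has dimension equal to the rank: 5.

5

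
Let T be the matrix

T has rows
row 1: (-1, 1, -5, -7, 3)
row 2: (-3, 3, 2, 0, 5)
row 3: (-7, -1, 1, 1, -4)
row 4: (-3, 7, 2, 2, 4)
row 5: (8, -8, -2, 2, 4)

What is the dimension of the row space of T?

5

Row reduce to echelon form.
R2 ← R2 − (3)·R1: [0, 0, 17, 21, -4]
R3 ← R3 − (7)·R1: [0, -8, 36, 50, -25]
R4 ← R4 − (3)·R1: [0, 4, 17, 23, -5]
R5 ← R5 + (8)·R1: [0, 0, -42, -54, 28]
Swap R2 ↔ R3
R4 ← R4 + (1/2)·R2: [0, 0, 35, 48, -35/2]
R4 ← R4 − (35/17)·R3: [0, 0, 0, 81/17, -315/34]
R5 ← R5 + (42/17)·R3: [0, 0, 0, -36/17, 308/17]
R5 ← R5 + (4/9)·R4: [0, 0, 0, 0, 14]
Echelon form has 5 nonzero rows, so rank(T) = 5.
The row space has dimension equal to the rank: 5.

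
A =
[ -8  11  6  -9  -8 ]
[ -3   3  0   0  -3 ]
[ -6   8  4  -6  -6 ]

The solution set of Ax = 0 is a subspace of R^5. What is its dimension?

3

Row reduce to echelon form.
R2 ← R2 − (3/8)·R1: [0, -9/8, -9/4, 27/8, 0]
R3 ← R3 − (3/4)·R1: [0, -1/4, -1/2, 3/4, 0]
R3 ← R3 − (2/9)·R2: [0, 0, 0, 0, 0]
2 nonzero rows, so rank(A) = 2.
A has 5 columns; by rank–nullity, nullity = 5 − 2 = 3.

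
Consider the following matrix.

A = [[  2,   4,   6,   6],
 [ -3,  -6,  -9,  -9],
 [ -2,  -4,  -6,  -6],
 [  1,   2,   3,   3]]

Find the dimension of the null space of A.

3

Row reduce to echelon form.
R2 ← R2 + (3/2)·R1: [0, 0, 0, 0]
R3 ← R3 + R1: [0, 0, 0, 0]
R4 ← R4 − (1/2)·R1: [0, 0, 0, 0]
1 nonzero row, so rank(A) = 1.
A has 4 columns; by rank–nullity, nullity = 4 − 1 = 3.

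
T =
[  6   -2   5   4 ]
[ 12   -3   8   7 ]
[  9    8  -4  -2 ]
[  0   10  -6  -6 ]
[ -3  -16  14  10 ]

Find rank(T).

3

Row reduce to echelon form.
R2 ← R2 − (2)·R1: [0, 1, -2, -1]
R3 ← R3 − (3/2)·R1: [0, 11, -23/2, -8]
R5 ← R5 + (1/2)·R1: [0, -17, 33/2, 12]
R3 ← R3 − (11)·R2: [0, 0, 21/2, 3]
R4 ← R4 − (10)·R2: [0, 0, 14, 4]
R5 ← R5 + (17)·R2: [0, 0, -35/2, -5]
R4 ← R4 − (4/3)·R3: [0, 0, 0, 0]
R5 ← R5 + (5/3)·R3: [0, 0, 0, 0]
Echelon form has 3 nonzero rows, so rank(T) = 3.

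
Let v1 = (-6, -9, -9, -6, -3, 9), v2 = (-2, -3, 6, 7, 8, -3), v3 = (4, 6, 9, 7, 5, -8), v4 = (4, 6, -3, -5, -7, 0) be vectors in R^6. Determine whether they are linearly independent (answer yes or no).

Form the matrix with these vectors as rows and row reduce.
R2 ← R2 − (1/3)·R1: [0, 0, 9, 9, 9, -6]
R3 ← R3 + (2/3)·R1: [0, 0, 3, 3, 3, -2]
R4 ← R4 + (2/3)·R1: [0, 0, -9, -9, -9, 6]
R3 ← R3 − (1/3)·R2: [0, 0, 0, 0, 0, 0]
R4 ← R4 + R2: [0, 0, 0, 0, 0, 0]
2 nonzero rows, so the 4 vectors span a space of dimension 2.
Since 2 < 4, the vectors are linearly dependent.

no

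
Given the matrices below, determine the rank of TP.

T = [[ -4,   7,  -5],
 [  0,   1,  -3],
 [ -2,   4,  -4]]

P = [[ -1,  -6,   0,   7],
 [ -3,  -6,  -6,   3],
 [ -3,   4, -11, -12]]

First compute TP:
[[ -2, -38,  13,  53],
 [  6, -18,  27,  39],
 [  2, -28,  20,  46]]
Now row reduce the product.
R2 ← R2 + (3)·R1: [0, -132, 66, 198]
R3 ← R3 + R1: [0, -66, 33, 99]
R3 ← R3 − (1/2)·R2: [0, 0, 0, 0]
2 nonzero rows, so rank(TP) = 2.

2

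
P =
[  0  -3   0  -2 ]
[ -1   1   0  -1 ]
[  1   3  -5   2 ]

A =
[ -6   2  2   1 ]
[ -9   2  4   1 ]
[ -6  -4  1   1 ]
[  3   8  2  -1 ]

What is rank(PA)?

First compute PA:
[[ 21, -22, -16,  -1],
 [ -6,  -8,   0,   1],
 [  3,  44,  13,  -3]]
Now row reduce the product.
R2 ← R2 + (2/7)·R1: [0, -100/7, -32/7, 5/7]
R3 ← R3 − (1/7)·R1: [0, 330/7, 107/7, -20/7]
R3 ← R3 + (33/10)·R2: [0, 0, 1/5, -1/2]
3 nonzero rows, so rank(PA) = 3.

3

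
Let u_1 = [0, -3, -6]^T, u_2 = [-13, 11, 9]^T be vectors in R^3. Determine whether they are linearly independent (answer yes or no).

yes

Form the matrix with these vectors as rows and row reduce.
Swap R1 ↔ R2
2 nonzero rows, so the 2 vectors span a space of dimension 2.
Since 2 = 2, the vectors are linearly independent.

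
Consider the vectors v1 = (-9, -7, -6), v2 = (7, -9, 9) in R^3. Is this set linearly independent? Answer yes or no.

yes

Form the matrix with these vectors as rows and row reduce.
R2 ← R2 + (7/9)·R1: [0, -130/9, 13/3]
2 nonzero rows, so the 2 vectors span a space of dimension 2.
Since 2 = 2, the vectors are linearly independent.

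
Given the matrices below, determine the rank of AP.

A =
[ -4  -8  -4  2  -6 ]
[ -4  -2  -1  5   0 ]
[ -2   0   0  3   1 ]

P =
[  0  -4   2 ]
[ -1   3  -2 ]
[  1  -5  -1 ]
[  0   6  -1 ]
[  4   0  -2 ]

2

First compute AP:
[[-20,  24,  22],
 [  1,  45,  -8],
 [  4,  26,  -9]]
Now row reduce the product.
R2 ← R2 + (1/20)·R1: [0, 231/5, -69/10]
R3 ← R3 + (1/5)·R1: [0, 154/5, -23/5]
R3 ← R3 − (2/3)·R2: [0, 0, 0]
2 nonzero rows, so rank(AP) = 2.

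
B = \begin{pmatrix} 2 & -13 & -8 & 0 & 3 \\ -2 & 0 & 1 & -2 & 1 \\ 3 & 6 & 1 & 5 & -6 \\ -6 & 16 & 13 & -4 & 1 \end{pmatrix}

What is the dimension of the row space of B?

Row reduce to echelon form.
R2 ← R2 + R1: [0, -13, -7, -2, 4]
R3 ← R3 − (3/2)·R1: [0, 51/2, 13, 5, -21/2]
R4 ← R4 + (3)·R1: [0, -23, -11, -4, 10]
R3 ← R3 + (51/26)·R2: [0, 0, -19/26, 14/13, -69/26]
R4 ← R4 − (23/13)·R2: [0, 0, 18/13, -6/13, 38/13]
R4 ← R4 + (36/19)·R3: [0, 0, 0, 30/19, -40/19]
Echelon form has 4 nonzero rows, so rank(B) = 4.
The row space has dimension equal to the rank: 4.

4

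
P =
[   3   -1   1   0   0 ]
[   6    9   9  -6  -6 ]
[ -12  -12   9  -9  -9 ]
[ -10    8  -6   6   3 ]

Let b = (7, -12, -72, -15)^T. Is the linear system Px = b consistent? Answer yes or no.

Row reduce the augmented matrix [P | b].
R2 ← R2 − (2)·R1: [0, 11, 7, -6, -6, -26]
R3 ← R3 + (4)·R1: [0, -16, 13, -9, -9, -44]
R4 ← R4 + (10/3)·R1: [0, 14/3, -8/3, 6, 3, 25/3]
R3 ← R3 + (16/11)·R2: [0, 0, 255/11, -195/11, -195/11, -900/11]
R4 ← R4 − (14/33)·R2: [0, 0, -62/11, 94/11, 61/11, 213/11]
R4 ← R4 + (62/255)·R3: [0, 0, 0, 72/17, 21/17, -9/17]
The echelon form has 4 nonzero rows, and every pivot lies in the first 5 columns, so rank(P) = rank([P|b]) = 4.
The system is consistent.

yes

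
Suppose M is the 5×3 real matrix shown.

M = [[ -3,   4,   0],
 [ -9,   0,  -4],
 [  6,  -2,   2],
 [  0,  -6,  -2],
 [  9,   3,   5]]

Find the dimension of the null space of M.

1

Row reduce to echelon form.
R2 ← R2 − (3)·R1: [0, -12, -4]
R3 ← R3 + (2)·R1: [0, 6, 2]
R5 ← R5 + (3)·R1: [0, 15, 5]
R3 ← R3 + (1/2)·R2: [0, 0, 0]
R4 ← R4 − (1/2)·R2: [0, 0, 0]
R5 ← R5 + (5/4)·R2: [0, 0, 0]
2 nonzero rows, so rank(M) = 2.
M has 3 columns; by rank–nullity, nullity = 3 − 2 = 1.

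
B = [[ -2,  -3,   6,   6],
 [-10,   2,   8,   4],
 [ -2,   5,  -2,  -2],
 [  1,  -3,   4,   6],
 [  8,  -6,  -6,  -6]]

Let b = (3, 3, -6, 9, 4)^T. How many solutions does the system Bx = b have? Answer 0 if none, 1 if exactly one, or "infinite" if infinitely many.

Row reduce the augmented matrix [B | b].
R2 ← R2 − (5)·R1: [0, 17, -22, -26, -12]
R3 ← R3 − R1: [0, 8, -8, -8, -9]
R4 ← R4 + (1/2)·R1: [0, -9/2, 7, 9, 21/2]
R5 ← R5 + (4)·R1: [0, -18, 18, 18, 16]
R3 ← R3 − (8/17)·R2: [0, 0, 40/17, 72/17, -57/17]
R4 ← R4 + (9/34)·R2: [0, 0, 20/17, 36/17, 249/34]
R5 ← R5 + (18/17)·R2: [0, 0, -90/17, -162/17, 56/17]
R4 ← R4 − (1/2)·R3: [0, 0, 0, 0, 9]
R5 ← R5 + (9/4)·R3: [0, 0, 0, 0, -17/4]
R5 ← R5 + (17/36)·R4: [0, 0, 0, 0, 0]
The echelon form has 4 nonzero rows; the last pivot sits in the augmented column, so rank(B) = 3 but rank([B|b]) = 4.
Since the ranks differ, the system is inconsistent.
It has no solutions.

0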